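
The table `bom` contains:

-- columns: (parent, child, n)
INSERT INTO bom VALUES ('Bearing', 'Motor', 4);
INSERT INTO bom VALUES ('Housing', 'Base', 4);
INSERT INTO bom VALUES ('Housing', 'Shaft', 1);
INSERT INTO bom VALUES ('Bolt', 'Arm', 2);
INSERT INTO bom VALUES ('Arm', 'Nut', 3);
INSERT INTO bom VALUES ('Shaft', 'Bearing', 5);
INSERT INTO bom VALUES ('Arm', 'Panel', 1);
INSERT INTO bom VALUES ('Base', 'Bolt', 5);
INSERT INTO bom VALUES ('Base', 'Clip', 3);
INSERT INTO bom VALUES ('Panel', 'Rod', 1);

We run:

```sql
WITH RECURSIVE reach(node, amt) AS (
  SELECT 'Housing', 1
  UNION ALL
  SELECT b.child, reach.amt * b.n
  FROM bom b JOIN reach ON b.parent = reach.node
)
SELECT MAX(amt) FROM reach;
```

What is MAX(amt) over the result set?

Base: (Housing, amt=1).
Iteration 1: components of {Housing} -> Base = 1*4 = 4, Shaft = 1*1 = 1.
Iteration 2: components of {Base,Shaft} -> Bearing = 1*5 = 5, Bolt = 4*5 = 20, Clip = 4*3 = 12.
Iteration 3: components of {Bearing,Bolt,Clip} -> Arm = 20*2 = 40, Motor = 5*4 = 20.
Iteration 4: components of {Arm,Motor} -> Nut = 40*3 = 120, Panel = 40*1 = 40.
Iteration 5: components of {Nut,Panel} -> Rod = 40*1 = 40.
Iteration 6: no further components; recursion stops.
amt values: 1, 4, 1, 20, 12, 5, 40, 20, 40, 120, 40; the maximum is 120.

120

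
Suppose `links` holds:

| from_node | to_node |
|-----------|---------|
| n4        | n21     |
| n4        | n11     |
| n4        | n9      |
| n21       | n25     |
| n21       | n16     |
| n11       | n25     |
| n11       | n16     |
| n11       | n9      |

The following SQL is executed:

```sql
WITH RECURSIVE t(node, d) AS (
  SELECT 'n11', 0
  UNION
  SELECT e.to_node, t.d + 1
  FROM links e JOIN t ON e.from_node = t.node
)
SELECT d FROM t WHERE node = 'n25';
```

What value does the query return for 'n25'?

1

Base: (n11, d=0).
Iteration 1: edges from {n11} -> (n16, d=1), (n25, d=1), (n9, d=1).
Iteration 2: no outgoing edges from {n16,n25,n9}; recursion stops.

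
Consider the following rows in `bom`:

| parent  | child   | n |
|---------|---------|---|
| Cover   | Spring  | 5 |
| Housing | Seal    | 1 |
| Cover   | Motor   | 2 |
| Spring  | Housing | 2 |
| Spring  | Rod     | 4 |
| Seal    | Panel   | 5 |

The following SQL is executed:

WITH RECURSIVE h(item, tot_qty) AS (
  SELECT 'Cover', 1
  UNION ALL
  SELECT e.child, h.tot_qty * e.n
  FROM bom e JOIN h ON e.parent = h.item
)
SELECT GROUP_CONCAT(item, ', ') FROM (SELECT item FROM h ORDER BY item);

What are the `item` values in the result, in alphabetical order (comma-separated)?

Base: (Cover, tot_qty=1).
Iteration 1: components of {Cover} -> Motor = 1*2 = 2, Spring = 1*5 = 5.
Iteration 2: components of {Motor,Spring} -> Housing = 5*2 = 10, Rod = 5*4 = 20.
Iteration 3: components of {Housing,Rod} -> Seal = 10*1 = 10.
Iteration 4: components of {Seal} -> Panel = 10*5 = 50.
Iteration 5: no further components; recursion stops.

Cover, Housing, Motor, Panel, Rod, Seal, Spring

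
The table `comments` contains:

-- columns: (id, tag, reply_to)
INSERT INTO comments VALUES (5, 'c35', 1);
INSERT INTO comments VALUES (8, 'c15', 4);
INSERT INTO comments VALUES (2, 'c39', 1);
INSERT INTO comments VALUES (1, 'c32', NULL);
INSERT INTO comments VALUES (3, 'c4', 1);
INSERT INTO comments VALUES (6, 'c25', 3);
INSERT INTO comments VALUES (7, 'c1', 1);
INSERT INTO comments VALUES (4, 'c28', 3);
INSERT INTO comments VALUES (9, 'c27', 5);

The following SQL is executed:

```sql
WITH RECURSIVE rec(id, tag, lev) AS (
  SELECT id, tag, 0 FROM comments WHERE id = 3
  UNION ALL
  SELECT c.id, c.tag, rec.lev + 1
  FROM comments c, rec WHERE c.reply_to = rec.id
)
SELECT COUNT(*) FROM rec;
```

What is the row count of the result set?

Base: id=3 (c4) at lev 0.
Iteration 1: rows with reply_to in {3} -> c28 (id 4, lev 1), c25 (id 6, lev 1).
Iteration 2: rows with reply_to in {4,6} -> c15 (id 8, lev 2).
Iteration 3: no rows with reply_to in {8}; recursion stops.
Total rows emitted: 4.

4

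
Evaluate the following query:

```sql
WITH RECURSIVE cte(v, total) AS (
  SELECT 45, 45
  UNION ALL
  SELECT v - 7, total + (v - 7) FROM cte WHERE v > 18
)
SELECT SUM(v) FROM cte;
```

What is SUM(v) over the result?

Base: v=45, total=45.
Iteration 1: 45 > 18 holds -> v = 45 - 7 = 38, total = 45 + 38 = 83.
Iteration 2: 38 > 18 holds -> v = 38 - 7 = 31, total = 83 + 31 = 114.
Iteration 3: 31 > 18 holds -> v = 31 - 7 = 24, total = 114 + 24 = 138.
Iteration 4: 24 > 18 holds -> v = 24 - 7 = 17, total = 138 + 17 = 155.
Iteration 5: 17 > 18 fails; recursion stops.
SUM(v) = 45 + 38 + 31 + 24 + 17 = 155.

155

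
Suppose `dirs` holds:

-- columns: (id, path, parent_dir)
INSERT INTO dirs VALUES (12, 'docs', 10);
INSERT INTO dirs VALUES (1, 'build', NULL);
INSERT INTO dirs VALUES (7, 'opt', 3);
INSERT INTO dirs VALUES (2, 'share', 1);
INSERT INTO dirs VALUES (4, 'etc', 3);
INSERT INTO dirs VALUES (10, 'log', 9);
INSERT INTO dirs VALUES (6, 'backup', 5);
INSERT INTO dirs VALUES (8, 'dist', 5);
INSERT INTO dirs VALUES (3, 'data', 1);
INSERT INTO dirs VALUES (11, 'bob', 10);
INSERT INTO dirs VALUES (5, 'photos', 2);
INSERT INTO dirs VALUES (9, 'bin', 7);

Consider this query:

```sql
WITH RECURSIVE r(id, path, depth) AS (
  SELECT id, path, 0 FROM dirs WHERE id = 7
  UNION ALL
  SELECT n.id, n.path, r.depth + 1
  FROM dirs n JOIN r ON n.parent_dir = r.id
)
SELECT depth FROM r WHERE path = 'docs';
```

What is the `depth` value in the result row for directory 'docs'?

Base: id=7 (opt) at depth 0.
Iteration 1: rows with parent_dir in {7} -> bin (id 9, depth 1).
Iteration 2: rows with parent_dir in {9} -> log (id 10, depth 2).
Iteration 3: rows with parent_dir in {10} -> bob (id 11, depth 3), docs (id 12, depth 3).
Iteration 4: no rows with parent_dir in {11,12}; recursion stops.

3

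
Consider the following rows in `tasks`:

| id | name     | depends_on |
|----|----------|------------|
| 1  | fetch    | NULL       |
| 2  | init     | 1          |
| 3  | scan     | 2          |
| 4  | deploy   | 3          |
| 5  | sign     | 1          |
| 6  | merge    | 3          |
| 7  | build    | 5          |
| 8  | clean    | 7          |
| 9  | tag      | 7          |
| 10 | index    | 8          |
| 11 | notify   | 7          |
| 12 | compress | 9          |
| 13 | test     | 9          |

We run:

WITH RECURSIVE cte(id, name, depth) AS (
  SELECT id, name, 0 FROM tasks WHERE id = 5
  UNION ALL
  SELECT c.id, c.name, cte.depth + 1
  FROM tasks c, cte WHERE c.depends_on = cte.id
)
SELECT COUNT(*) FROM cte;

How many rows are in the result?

8

Base: id=5 (sign) at depth 0.
Iteration 1: rows with depends_on in {5} -> build (id 7, depth 1).
Iteration 2: rows with depends_on in {7} -> clean (id 8, depth 2), tag (id 9, depth 2), notify (id 11, depth 2).
Iteration 3: rows with depends_on in {8,9,11} -> index (id 10, depth 3), compress (id 12, depth 3), test (id 13, depth 3).
Iteration 4: no rows with depends_on in {10,12,13}; recursion stops.
Total rows emitted: 8.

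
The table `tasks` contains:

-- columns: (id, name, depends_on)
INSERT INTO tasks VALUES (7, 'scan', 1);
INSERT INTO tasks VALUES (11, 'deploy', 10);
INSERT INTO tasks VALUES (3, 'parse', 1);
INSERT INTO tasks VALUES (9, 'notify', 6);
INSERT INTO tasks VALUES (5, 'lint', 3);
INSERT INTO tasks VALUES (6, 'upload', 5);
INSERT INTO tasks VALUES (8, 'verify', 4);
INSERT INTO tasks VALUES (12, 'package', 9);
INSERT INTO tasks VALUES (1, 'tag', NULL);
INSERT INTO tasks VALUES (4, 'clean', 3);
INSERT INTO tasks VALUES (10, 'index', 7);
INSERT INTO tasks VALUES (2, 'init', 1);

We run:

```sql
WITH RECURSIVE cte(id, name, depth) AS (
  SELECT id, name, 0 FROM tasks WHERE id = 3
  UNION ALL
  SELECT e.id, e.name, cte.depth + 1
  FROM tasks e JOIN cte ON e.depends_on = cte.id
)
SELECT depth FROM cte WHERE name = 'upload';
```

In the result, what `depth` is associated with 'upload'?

2

Base: id=3 (parse) at depth 0.
Iteration 1: rows with depends_on in {3} -> clean (id 4, depth 1), lint (id 5, depth 1).
Iteration 2: rows with depends_on in {4,5} -> upload (id 6, depth 2), verify (id 8, depth 2).
Iteration 3: rows with depends_on in {6,8} -> notify (id 9, depth 3).
Iteration 4: rows with depends_on in {9} -> package (id 12, depth 4).
Iteration 5: no rows with depends_on in {12}; recursion stops.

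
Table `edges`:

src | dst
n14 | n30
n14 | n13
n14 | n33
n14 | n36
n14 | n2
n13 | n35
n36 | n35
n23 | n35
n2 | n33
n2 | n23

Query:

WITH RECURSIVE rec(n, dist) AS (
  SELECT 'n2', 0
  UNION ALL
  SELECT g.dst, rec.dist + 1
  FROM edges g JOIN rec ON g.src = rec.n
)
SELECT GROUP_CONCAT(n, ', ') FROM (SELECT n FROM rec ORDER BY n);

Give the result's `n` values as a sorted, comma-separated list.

n2, n23, n33, n35

Base: (n2, dist=0).
Iteration 1: edges from {n2} -> (n23, dist=1), (n33, dist=1).
Iteration 2: edges from {n23,n33} -> (n35, dist=2).
Iteration 3: no outgoing edges from {n35}; recursion stops.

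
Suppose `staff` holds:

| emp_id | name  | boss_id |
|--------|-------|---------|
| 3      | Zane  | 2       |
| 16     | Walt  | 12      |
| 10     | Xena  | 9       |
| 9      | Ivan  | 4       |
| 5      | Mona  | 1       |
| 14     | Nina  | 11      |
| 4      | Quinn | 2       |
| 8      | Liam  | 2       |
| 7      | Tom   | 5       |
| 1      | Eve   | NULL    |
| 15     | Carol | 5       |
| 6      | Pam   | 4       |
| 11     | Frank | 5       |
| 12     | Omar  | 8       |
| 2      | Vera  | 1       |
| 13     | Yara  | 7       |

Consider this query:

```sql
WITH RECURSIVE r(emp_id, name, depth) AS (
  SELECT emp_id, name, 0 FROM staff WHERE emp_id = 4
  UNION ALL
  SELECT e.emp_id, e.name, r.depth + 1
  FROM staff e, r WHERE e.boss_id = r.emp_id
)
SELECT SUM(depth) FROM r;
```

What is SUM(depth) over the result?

Base: emp_id=4 (Quinn) at depth 0.
Iteration 1: rows with boss_id in {4} -> Pam (id 6, depth 1), Ivan (id 9, depth 1).
Iteration 2: rows with boss_id in {6,9} -> Xena (id 10, depth 2).
Iteration 3: no rows with boss_id in {10}; recursion stops.
SUM(depth) = 0 + 1 + 1 + 2 = 4.

4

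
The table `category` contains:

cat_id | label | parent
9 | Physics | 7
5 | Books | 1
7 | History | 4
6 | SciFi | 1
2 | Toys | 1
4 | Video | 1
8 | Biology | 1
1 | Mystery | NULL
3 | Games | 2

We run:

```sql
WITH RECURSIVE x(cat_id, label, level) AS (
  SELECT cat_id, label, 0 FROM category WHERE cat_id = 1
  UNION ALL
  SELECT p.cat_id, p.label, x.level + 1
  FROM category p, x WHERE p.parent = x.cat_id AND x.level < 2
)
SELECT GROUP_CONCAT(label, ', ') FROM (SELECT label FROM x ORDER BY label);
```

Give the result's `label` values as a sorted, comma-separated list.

Biology, Books, Games, History, Mystery, SciFi, Toys, Video

Base: cat_id=1 (Mystery) at level 0.
Iteration 1: rows with parent in {1} -> Toys (id 2, level 1), Video (id 4, level 1), Books (id 5, level 1), SciFi (id 6, level 1), Biology (id 8, level 1).
Iteration 2: rows with parent in {2,4,5,6,8} -> Games (id 3, level 2), History (id 7, level 2).
Iteration 3: level < 2 fails for all current rows; recursion stops.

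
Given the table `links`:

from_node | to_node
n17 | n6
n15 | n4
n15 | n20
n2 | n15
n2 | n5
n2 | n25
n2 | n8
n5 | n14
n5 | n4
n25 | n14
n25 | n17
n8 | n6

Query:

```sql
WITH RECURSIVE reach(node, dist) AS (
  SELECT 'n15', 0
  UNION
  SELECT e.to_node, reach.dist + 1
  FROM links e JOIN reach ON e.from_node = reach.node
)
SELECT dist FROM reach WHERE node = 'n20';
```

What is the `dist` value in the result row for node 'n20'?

1

Base: (n15, dist=0).
Iteration 1: edges from {n15} -> (n20, dist=1), (n4, dist=1).
Iteration 2: no outgoing edges from {n20,n4}; recursion stops.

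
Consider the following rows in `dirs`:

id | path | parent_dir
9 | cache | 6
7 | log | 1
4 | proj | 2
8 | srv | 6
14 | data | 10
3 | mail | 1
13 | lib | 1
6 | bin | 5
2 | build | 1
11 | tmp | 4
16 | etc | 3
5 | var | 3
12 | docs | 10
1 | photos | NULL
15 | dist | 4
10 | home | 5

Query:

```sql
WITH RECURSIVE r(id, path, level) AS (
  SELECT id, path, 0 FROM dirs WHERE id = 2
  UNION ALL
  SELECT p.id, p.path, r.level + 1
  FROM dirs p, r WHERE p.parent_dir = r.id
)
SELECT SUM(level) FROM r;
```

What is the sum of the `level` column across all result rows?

5

Base: id=2 (build) at level 0.
Iteration 1: rows with parent_dir in {2} -> proj (id 4, level 1).
Iteration 2: rows with parent_dir in {4} -> tmp (id 11, level 2), dist (id 15, level 2).
Iteration 3: no rows with parent_dir in {11,15}; recursion stops.
SUM(level) = 0 + 1 + 2 + 2 = 5.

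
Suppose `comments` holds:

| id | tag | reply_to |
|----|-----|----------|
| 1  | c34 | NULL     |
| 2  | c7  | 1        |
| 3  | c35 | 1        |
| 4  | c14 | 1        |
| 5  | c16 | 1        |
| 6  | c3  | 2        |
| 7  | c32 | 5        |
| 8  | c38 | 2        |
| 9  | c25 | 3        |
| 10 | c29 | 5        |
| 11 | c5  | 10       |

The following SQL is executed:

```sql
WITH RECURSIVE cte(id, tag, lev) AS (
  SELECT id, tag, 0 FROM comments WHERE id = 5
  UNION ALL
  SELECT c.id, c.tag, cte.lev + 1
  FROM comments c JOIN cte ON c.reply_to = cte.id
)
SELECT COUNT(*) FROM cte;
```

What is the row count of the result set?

Base: id=5 (c16) at lev 0.
Iteration 1: rows with reply_to in {5} -> c32 (id 7, lev 1), c29 (id 10, lev 1).
Iteration 2: rows with reply_to in {7,10} -> c5 (id 11, lev 2).
Iteration 3: no rows with reply_to in {11}; recursion stops.
Total rows emitted: 4.

4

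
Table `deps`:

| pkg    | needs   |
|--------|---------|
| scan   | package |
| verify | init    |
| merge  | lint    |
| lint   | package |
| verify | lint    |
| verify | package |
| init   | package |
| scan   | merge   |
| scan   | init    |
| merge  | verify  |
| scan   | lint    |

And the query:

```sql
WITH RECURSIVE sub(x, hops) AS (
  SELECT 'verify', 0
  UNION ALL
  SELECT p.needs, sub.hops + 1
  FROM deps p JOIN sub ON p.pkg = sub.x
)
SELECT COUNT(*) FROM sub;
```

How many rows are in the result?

6

Base: (verify, hops=0).
Iteration 1: edges from {verify} -> (init, hops=1), (lint, hops=1), (package, hops=1).
Iteration 2: edges from {init,lint,package} -> (package, hops=2) x2. [UNION ALL keeps all 2 new rows, including repeats]
Iteration 3: no outgoing edges from {package}; recursion stops.
Total rows emitted: 6.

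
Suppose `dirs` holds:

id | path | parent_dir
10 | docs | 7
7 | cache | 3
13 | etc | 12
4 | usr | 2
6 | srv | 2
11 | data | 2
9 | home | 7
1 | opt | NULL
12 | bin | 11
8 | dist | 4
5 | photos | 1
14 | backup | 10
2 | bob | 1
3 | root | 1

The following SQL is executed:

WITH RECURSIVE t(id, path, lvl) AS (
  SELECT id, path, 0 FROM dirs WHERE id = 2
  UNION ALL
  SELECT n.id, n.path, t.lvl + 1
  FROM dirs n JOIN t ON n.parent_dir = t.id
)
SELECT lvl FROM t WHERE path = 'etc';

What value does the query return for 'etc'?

Base: id=2 (bob) at lvl 0.
Iteration 1: rows with parent_dir in {2} -> usr (id 4, lvl 1), srv (id 6, lvl 1), data (id 11, lvl 1).
Iteration 2: rows with parent_dir in {4,6,11} -> dist (id 8, lvl 2), bin (id 12, lvl 2).
Iteration 3: rows with parent_dir in {8,12} -> etc (id 13, lvl 3).
Iteration 4: no rows with parent_dir in {13}; recursion stops.

3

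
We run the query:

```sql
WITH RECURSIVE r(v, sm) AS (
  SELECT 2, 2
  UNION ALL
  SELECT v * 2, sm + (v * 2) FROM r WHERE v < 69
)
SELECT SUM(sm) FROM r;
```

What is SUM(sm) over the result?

Base: v=2, sm=2.
Iteration 1: 2 < 69 holds -> v = 2 * 2 = 4, sm = 2 + 4 = 6.
Iteration 2: 4 < 69 holds -> v = 4 * 2 = 8, sm = 6 + 8 = 14.
Iteration 3: 8 < 69 holds -> v = 8 * 2 = 16, sm = 14 + 16 = 30.
Iteration 4: 16 < 69 holds -> v = 16 * 2 = 32, sm = 30 + 32 = 62.
Iteration 5: 32 < 69 holds -> v = 32 * 2 = 64, sm = 62 + 64 = 126.
Iteration 6: 64 < 69 holds -> v = 64 * 2 = 128, sm = 126 + 128 = 254.
Iteration 7: 128 < 69 fails; recursion stops.
SUM(sm) = 2 + 6 + 14 + 30 + 62 + 126 + 254 = 494.

494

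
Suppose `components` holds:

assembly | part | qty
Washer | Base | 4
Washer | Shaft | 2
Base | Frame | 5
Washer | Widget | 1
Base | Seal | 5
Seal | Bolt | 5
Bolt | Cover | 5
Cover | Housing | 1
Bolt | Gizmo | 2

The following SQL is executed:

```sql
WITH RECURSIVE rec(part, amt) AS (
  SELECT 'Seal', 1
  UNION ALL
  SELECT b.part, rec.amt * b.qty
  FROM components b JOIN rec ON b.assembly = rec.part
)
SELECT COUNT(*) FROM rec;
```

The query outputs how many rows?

5

Base: (Seal, amt=1).
Iteration 1: components of {Seal} -> Bolt = 1*5 = 5.
Iteration 2: components of {Bolt} -> Cover = 5*5 = 25, Gizmo = 5*2 = 10.
Iteration 3: components of {Cover,Gizmo} -> Housing = 25*1 = 25.
Iteration 4: no further components; recursion stops.
Total rows emitted: 5.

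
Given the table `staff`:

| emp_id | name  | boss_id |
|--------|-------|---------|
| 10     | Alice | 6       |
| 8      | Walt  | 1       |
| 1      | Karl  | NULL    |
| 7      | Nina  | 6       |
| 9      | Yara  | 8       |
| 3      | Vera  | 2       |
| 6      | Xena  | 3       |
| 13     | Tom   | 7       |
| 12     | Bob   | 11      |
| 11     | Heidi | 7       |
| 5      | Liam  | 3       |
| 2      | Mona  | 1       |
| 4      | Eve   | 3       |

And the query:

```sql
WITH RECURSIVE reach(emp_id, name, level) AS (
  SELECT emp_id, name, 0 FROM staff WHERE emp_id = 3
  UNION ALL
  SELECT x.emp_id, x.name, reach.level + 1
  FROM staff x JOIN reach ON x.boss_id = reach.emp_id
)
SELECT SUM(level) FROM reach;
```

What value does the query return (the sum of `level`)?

Base: emp_id=3 (Vera) at level 0.
Iteration 1: rows with boss_id in {3} -> Eve (id 4, level 1), Liam (id 5, level 1), Xena (id 6, level 1).
Iteration 2: rows with boss_id in {4,5,6} -> Nina (id 7, level 2), Alice (id 10, level 2).
Iteration 3: rows with boss_id in {7,10} -> Heidi (id 11, level 3), Tom (id 13, level 3).
Iteration 4: rows with boss_id in {11,13} -> Bob (id 12, level 4).
Iteration 5: no rows with boss_id in {12}; recursion stops.
SUM(level) = 0 + 1 + 1 + 1 + 2 + 2 + 3 + 3 + 4 = 17.

17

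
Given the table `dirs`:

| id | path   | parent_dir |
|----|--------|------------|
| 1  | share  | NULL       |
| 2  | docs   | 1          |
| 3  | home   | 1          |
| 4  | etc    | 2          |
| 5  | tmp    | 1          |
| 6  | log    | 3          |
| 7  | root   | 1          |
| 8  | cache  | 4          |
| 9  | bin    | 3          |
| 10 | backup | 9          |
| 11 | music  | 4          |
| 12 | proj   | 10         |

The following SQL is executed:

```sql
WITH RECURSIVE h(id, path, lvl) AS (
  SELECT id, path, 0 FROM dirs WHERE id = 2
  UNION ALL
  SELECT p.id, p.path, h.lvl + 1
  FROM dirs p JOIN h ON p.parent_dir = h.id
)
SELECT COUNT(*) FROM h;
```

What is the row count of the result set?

4

Base: id=2 (docs) at lvl 0.
Iteration 1: rows with parent_dir in {2} -> etc (id 4, lvl 1).
Iteration 2: rows with parent_dir in {4} -> cache (id 8, lvl 2), music (id 11, lvl 2).
Iteration 3: no rows with parent_dir in {8,11}; recursion stops.
Total rows emitted: 4.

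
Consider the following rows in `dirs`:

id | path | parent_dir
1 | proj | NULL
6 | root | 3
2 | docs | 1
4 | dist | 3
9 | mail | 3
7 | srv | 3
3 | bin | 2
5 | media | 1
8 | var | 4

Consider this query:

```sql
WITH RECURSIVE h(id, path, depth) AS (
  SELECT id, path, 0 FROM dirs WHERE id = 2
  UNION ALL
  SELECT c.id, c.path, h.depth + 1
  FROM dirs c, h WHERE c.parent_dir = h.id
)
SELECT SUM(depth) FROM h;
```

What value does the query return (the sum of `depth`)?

Base: id=2 (docs) at depth 0.
Iteration 1: rows with parent_dir in {2} -> bin (id 3, depth 1).
Iteration 2: rows with parent_dir in {3} -> dist (id 4, depth 2), root (id 6, depth 2), srv (id 7, depth 2), mail (id 9, depth 2).
Iteration 3: rows with parent_dir in {4,6,7,9} -> var (id 8, depth 3).
Iteration 4: no rows with parent_dir in {8}; recursion stops.
SUM(depth) = 0 + 1 + 2 + 2 + 2 + 2 + 3 = 12.

12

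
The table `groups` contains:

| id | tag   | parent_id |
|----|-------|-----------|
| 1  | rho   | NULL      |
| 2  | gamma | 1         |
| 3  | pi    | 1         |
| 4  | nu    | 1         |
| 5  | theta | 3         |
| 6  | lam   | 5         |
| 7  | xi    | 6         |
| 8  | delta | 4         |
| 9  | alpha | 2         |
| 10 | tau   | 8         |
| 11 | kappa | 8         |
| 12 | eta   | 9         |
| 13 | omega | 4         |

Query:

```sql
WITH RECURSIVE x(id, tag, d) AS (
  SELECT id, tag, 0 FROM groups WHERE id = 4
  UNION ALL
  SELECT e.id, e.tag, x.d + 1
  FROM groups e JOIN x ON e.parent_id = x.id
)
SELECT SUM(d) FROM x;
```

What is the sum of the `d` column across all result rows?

Base: id=4 (nu) at d 0.
Iteration 1: rows with parent_id in {4} -> delta (id 8, d 1), omega (id 13, d 1).
Iteration 2: rows with parent_id in {8,13} -> tau (id 10, d 2), kappa (id 11, d 2).
Iteration 3: no rows with parent_id in {10,11}; recursion stops.
SUM(d) = 0 + 1 + 1 + 2 + 2 = 6.

6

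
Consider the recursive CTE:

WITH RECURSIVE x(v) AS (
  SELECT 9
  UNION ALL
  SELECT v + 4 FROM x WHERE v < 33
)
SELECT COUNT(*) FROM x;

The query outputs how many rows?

7

Base: v=9.
Iteration 1: 9 < 33 holds -> v = 9 + 4 = 13.
Iteration 2: 13 < 33 holds -> v = 13 + 4 = 17.
Iteration 3: 17 < 33 holds -> v = 17 + 4 = 21.
Iteration 4: 21 < 33 holds -> v = 21 + 4 = 25.
Iteration 5: 25 < 33 holds -> v = 25 + 4 = 29.
Iteration 6: 29 < 33 holds -> v = 29 + 4 = 33.
Iteration 7: 33 < 33 fails; recursion stops.
Total rows emitted: 7.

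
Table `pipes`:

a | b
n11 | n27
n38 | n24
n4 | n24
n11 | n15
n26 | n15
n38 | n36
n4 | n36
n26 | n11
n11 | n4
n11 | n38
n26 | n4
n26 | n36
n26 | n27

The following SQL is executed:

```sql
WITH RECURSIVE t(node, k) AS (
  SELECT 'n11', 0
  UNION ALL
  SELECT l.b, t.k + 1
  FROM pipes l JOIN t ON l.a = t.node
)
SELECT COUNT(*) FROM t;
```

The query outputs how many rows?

Base: (n11, k=0).
Iteration 1: edges from {n11} -> (n15, k=1), (n27, k=1), (n38, k=1), (n4, k=1).
Iteration 2: edges from {n15,n27,n38,n4} -> (n24, k=2) x2, (n36, k=2) x2. [UNION ALL keeps all 4 new rows, including repeats]
Iteration 3: no outgoing edges from {n24,n36}; recursion stops.
Total rows emitted: 9.

9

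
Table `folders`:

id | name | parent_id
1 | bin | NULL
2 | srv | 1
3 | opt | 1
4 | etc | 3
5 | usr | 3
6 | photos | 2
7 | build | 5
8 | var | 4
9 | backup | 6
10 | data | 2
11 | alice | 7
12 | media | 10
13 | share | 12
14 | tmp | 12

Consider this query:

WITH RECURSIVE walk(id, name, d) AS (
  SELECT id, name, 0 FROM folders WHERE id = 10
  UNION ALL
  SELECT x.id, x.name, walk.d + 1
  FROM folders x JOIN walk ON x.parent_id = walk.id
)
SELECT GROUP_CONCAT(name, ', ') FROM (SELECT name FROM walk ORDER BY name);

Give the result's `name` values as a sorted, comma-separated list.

Base: id=10 (data) at d 0.
Iteration 1: rows with parent_id in {10} -> media (id 12, d 1).
Iteration 2: rows with parent_id in {12} -> share (id 13, d 2), tmp (id 14, d 2).
Iteration 3: no rows with parent_id in {13,14}; recursion stops.

data, media, share, tmp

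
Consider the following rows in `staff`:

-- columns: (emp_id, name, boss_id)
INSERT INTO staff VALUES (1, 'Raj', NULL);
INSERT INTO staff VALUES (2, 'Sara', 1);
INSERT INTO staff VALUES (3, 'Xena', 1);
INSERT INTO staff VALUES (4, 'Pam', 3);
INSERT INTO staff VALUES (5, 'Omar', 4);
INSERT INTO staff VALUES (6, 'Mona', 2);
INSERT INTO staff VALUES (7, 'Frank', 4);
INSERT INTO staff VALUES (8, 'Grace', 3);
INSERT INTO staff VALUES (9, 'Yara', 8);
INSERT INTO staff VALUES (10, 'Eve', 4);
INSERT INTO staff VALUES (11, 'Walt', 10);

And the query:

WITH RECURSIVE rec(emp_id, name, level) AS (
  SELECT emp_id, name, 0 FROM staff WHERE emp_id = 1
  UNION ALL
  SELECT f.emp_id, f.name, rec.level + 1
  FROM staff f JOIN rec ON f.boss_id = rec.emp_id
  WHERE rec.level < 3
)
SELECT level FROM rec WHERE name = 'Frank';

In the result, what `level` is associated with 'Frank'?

Base: emp_id=1 (Raj) at level 0.
Iteration 1: rows with boss_id in {1} -> Sara (id 2, level 1), Xena (id 3, level 1).
Iteration 2: rows with boss_id in {2,3} -> Pam (id 4, level 2), Mona (id 6, level 2), Grace (id 8, level 2).
Iteration 3: rows with boss_id in {4,6,8} -> Omar (id 5, level 3), Frank (id 7, level 3), Yara (id 9, level 3), Eve (id 10, level 3).
Iteration 4: level < 3 fails for all current rows; recursion stops.

3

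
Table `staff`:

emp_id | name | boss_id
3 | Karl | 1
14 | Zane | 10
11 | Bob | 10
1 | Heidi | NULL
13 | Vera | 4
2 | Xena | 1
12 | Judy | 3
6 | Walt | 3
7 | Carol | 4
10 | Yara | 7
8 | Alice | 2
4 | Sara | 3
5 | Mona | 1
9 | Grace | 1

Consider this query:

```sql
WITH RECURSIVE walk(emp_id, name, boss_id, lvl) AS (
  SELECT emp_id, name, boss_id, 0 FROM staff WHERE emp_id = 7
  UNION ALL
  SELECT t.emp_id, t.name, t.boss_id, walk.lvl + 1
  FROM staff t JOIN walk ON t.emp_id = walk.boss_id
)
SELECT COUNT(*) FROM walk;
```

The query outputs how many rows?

4

Base: emp_id=7 (Carol), boss_id=4, lvl 0.
Iteration 1: join on emp_id=4 -> Sara (id 4, boss_id=3, lvl 1).
Iteration 2: join on emp_id=3 -> Karl (id 3, boss_id=1, lvl 2).
Iteration 3: join on emp_id=1 -> Heidi (id 1, boss_id=NULL, lvl 3).
Iteration 4: boss_id is NULL; no match; recursion stops.
Total rows emitted: 4.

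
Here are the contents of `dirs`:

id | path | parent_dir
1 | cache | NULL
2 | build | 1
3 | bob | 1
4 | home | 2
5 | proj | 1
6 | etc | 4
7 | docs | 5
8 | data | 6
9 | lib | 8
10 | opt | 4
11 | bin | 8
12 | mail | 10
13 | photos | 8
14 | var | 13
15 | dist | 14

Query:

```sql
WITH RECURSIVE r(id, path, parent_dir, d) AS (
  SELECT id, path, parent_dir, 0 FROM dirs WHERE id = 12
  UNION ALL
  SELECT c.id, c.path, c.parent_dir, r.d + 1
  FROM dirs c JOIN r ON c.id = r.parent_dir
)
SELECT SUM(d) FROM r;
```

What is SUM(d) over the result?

10

Base: id=12 (mail), parent_dir=10, d 0.
Iteration 1: join on id=10 -> opt (id 10, parent_dir=4, d 1).
Iteration 2: join on id=4 -> home (id 4, parent_dir=2, d 2).
Iteration 3: join on id=2 -> build (id 2, parent_dir=1, d 3).
Iteration 4: join on id=1 -> cache (id 1, parent_dir=NULL, d 4).
Iteration 5: parent_dir is NULL; no match; recursion stops.
SUM(d) = 0 + 1 + 2 + 3 + 4 = 10.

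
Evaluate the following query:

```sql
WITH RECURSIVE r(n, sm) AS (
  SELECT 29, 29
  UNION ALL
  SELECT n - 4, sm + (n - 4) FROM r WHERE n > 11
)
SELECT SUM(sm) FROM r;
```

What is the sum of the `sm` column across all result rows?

469

Base: n=29, sm=29.
Iteration 1: 29 > 11 holds -> n = 29 - 4 = 25, sm = 29 + 25 = 54.
Iteration 2: 25 > 11 holds -> n = 25 - 4 = 21, sm = 54 + 21 = 75.
Iteration 3: 21 > 11 holds -> n = 21 - 4 = 17, sm = 75 + 17 = 92.
Iteration 4: 17 > 11 holds -> n = 17 - 4 = 13, sm = 92 + 13 = 105.
Iteration 5: 13 > 11 holds -> n = 13 - 4 = 9, sm = 105 + 9 = 114.
Iteration 6: 9 > 11 fails; recursion stops.
SUM(sm) = 29 + 54 + 75 + 92 + 105 + 114 = 469.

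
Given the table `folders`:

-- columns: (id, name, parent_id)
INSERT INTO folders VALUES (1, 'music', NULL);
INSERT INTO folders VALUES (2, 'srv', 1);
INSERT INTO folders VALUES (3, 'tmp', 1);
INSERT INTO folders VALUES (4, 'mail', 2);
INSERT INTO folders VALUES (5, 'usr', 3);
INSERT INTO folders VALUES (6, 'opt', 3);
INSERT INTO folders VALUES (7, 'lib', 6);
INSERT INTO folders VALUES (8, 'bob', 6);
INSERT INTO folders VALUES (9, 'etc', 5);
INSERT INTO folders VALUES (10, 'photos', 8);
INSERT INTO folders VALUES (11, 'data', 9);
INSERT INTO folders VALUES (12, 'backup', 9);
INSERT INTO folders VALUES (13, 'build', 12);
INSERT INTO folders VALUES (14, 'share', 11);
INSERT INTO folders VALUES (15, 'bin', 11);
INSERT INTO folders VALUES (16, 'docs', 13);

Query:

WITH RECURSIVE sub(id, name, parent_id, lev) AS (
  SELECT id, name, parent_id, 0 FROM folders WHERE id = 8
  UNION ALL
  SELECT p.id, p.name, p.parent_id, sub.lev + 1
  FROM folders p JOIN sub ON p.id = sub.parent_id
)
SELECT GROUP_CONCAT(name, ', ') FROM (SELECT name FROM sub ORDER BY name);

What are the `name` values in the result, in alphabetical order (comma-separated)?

Base: id=8 (bob), parent_id=6, lev 0.
Iteration 1: join on id=6 -> opt (id 6, parent_id=3, lev 1).
Iteration 2: join on id=3 -> tmp (id 3, parent_id=1, lev 2).
Iteration 3: join on id=1 -> music (id 1, parent_id=NULL, lev 3).
Iteration 4: parent_id is NULL; no match; recursion stops.

bob, music, opt, tmp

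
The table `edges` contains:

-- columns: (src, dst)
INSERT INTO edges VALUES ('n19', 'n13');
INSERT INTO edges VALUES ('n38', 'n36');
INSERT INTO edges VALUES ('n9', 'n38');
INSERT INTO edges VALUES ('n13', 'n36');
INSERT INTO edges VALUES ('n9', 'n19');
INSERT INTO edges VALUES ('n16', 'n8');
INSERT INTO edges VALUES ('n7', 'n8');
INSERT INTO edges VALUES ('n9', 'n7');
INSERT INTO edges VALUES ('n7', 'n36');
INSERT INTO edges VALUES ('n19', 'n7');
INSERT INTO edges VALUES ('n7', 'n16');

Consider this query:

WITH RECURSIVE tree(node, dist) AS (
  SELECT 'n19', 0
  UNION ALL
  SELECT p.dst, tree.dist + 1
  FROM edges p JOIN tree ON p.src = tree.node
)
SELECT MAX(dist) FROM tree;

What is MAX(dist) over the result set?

Base: (n19, dist=0).
Iteration 1: edges from {n19} -> (n13, dist=1), (n7, dist=1).
Iteration 2: edges from {n13,n7} -> (n16, dist=2), (n36, dist=2) x2, (n8, dist=2). [UNION ALL keeps all 4 new rows, including repeats]
Iteration 3: edges from {n16,n36,n8} -> (n8, dist=3).
Iteration 4: no outgoing edges from {n8}; recursion stops.
dist values: 0, 1, 1, 2, 2, 2, 2, 3; the maximum is 3.

3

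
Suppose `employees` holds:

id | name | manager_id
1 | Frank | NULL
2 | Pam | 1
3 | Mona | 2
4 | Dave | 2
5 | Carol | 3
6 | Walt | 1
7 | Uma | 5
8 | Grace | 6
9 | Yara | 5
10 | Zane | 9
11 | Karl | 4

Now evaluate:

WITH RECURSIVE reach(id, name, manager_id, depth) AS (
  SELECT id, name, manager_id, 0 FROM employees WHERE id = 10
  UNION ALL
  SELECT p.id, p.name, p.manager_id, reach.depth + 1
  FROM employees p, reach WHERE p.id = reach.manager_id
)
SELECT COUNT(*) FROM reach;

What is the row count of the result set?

6

Base: id=10 (Zane), manager_id=9, depth 0.
Iteration 1: join on id=9 -> Yara (id 9, manager_id=5, depth 1).
Iteration 2: join on id=5 -> Carol (id 5, manager_id=3, depth 2).
Iteration 3: join on id=3 -> Mona (id 3, manager_id=2, depth 3).
Iteration 4: join on id=2 -> Pam (id 2, manager_id=1, depth 4).
Iteration 5: join on id=1 -> Frank (id 1, manager_id=NULL, depth 5).
Iteration 6: manager_id is NULL; no match; recursion stops.
Total rows emitted: 6.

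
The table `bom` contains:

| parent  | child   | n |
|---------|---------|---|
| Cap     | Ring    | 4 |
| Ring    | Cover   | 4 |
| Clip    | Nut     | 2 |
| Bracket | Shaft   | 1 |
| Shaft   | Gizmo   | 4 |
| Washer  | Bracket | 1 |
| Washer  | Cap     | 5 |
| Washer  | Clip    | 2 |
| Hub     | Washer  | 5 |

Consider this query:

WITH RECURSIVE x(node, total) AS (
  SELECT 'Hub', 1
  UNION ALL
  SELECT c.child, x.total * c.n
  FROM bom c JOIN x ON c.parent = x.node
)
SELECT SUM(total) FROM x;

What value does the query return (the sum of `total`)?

591

Base: (Hub, total=1).
Iteration 1: components of {Hub} -> Washer = 1*5 = 5.
Iteration 2: components of {Washer} -> Bracket = 5*1 = 5, Cap = 5*5 = 25, Clip = 5*2 = 10.
Iteration 3: components of {Bracket,Cap,Clip} -> Nut = 10*2 = 20, Ring = 25*4 = 100, Shaft = 5*1 = 5.
Iteration 4: components of {Nut,Ring,Shaft} -> Cover = 100*4 = 400, Gizmo = 5*4 = 20.
Iteration 5: no further components; recursion stops.
SUM(total) = 1 + 5 + 25 + 5 + 10 + 100 + 5 + 20 + 400 + 20 = 591.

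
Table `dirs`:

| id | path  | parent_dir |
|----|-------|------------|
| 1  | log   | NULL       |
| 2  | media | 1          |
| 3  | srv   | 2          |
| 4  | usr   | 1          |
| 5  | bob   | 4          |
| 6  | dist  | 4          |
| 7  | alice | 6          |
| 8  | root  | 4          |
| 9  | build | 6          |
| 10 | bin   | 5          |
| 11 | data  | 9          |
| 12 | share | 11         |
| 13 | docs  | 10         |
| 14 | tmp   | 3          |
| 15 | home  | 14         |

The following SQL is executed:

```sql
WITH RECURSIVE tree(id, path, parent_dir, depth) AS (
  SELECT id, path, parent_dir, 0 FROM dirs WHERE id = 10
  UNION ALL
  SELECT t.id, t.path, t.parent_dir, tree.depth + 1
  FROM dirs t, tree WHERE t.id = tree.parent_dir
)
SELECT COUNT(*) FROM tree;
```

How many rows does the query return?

4

Base: id=10 (bin), parent_dir=5, depth 0.
Iteration 1: join on id=5 -> bob (id 5, parent_dir=4, depth 1).
Iteration 2: join on id=4 -> usr (id 4, parent_dir=1, depth 2).
Iteration 3: join on id=1 -> log (id 1, parent_dir=NULL, depth 3).
Iteration 4: parent_dir is NULL; no match; recursion stops.
Total rows emitted: 4.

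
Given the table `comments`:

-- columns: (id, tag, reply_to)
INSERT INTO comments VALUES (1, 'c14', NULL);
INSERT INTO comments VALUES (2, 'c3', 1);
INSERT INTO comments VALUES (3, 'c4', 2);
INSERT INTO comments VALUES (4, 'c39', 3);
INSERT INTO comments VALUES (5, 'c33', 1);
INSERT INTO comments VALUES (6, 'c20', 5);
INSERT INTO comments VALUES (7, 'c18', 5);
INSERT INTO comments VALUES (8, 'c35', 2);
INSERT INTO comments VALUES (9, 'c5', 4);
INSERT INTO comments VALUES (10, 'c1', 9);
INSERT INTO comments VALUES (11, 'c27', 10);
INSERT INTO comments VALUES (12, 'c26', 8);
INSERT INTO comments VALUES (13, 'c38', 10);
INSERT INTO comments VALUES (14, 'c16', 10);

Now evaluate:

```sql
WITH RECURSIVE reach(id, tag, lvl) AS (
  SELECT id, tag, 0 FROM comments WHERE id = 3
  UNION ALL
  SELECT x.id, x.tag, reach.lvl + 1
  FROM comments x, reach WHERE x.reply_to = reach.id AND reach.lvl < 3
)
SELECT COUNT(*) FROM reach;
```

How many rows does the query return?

Base: id=3 (c4) at lvl 0.
Iteration 1: rows with reply_to in {3} -> c39 (id 4, lvl 1).
Iteration 2: rows with reply_to in {4} -> c5 (id 9, lvl 2).
Iteration 3: rows with reply_to in {9} -> c1 (id 10, lvl 3).
Iteration 4: lvl < 3 fails for all current rows; recursion stops.
Total rows emitted: 4.

4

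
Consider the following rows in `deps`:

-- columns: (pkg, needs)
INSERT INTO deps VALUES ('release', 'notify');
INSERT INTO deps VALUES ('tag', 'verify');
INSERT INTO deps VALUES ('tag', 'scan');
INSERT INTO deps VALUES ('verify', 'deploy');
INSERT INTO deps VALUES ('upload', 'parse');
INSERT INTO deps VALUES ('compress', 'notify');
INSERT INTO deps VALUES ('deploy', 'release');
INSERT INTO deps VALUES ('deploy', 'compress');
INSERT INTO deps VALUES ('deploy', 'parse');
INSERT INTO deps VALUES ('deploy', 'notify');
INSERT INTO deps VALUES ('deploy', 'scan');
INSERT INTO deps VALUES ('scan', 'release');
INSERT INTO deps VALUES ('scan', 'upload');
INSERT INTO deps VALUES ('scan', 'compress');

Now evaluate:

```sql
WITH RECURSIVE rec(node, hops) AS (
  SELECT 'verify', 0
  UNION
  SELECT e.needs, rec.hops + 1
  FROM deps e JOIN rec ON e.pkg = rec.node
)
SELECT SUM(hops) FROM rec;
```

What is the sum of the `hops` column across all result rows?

Base: (verify, hops=0).
Iteration 1: edges from {verify} -> (deploy, hops=1).
Iteration 2: edges from {deploy} -> (compress, hops=2), (notify, hops=2), (parse, hops=2), (release, hops=2), (scan, hops=2).
Iteration 3: edges from {compress,notify,parse,release,scan} -> (compress, hops=3), (notify, hops=3), (release, hops=3), (upload, hops=3). [UNION drops 1 duplicate row(s)]
Iteration 4: edges from {compress,notify,release,upload} -> (notify, hops=4), (parse, hops=4). [UNION drops 1 duplicate row(s)]
Iteration 5: no outgoing edges from {notify,parse}; recursion stops.
SUM(hops) = 0 + 1 + 2 + 2 + 2 + 2 + 2 + 3 + 3 + 3 + 3 + 4 + 4 = 31.

31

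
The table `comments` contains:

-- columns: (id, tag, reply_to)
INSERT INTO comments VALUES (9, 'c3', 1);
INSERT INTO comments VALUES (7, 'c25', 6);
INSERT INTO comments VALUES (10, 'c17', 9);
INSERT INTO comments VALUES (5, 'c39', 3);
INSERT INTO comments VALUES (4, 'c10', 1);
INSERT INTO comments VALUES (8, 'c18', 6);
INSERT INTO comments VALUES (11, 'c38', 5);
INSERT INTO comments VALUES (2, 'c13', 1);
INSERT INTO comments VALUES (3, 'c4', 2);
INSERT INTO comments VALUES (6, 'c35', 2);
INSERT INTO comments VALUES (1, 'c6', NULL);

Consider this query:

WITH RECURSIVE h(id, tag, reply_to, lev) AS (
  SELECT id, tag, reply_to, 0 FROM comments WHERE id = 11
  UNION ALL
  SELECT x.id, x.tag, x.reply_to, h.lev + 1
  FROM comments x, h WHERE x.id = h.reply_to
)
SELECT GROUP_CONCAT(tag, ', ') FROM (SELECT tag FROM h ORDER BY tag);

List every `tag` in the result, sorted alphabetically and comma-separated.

c13, c38, c39, c4, c6

Base: id=11 (c38), reply_to=5, lev 0.
Iteration 1: join on id=5 -> c39 (id 5, reply_to=3, lev 1).
Iteration 2: join on id=3 -> c4 (id 3, reply_to=2, lev 2).
Iteration 3: join on id=2 -> c13 (id 2, reply_to=1, lev 3).
Iteration 4: join on id=1 -> c6 (id 1, reply_to=NULL, lev 4).
Iteration 5: reply_to is NULL; no match; recursion stops.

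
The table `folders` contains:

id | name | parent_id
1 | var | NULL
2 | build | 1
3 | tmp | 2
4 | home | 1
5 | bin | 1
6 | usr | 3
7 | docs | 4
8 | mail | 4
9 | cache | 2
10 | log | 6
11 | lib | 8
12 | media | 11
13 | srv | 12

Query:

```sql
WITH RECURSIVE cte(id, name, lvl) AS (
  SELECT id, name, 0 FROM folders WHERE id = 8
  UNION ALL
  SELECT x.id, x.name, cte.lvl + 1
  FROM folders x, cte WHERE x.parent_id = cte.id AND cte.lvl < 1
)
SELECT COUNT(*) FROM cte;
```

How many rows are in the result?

Base: id=8 (mail) at lvl 0.
Iteration 1: rows with parent_id in {8} -> lib (id 11, lvl 1).
Iteration 2: lvl < 1 fails for all current rows; recursion stops.
Total rows emitted: 2.

2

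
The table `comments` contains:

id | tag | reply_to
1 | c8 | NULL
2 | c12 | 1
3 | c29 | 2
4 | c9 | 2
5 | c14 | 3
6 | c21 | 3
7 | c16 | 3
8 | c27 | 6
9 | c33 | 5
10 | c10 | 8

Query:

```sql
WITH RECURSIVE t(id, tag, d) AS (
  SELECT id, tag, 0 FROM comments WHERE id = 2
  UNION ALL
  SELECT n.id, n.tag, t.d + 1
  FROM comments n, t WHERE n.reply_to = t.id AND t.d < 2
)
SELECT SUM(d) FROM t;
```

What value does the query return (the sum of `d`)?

Base: id=2 (c12) at d 0.
Iteration 1: rows with reply_to in {2} -> c29 (id 3, d 1), c9 (id 4, d 1).
Iteration 2: rows with reply_to in {3,4} -> c14 (id 5, d 2), c21 (id 6, d 2), c16 (id 7, d 2).
Iteration 3: d < 2 fails for all current rows; recursion stops.
SUM(d) = 0 + 1 + 1 + 2 + 2 + 2 = 8.

8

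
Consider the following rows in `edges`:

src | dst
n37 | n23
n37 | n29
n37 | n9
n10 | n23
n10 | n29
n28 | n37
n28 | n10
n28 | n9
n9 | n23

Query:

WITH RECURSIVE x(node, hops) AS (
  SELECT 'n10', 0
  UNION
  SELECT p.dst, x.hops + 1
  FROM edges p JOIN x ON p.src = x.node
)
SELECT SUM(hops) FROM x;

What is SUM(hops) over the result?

2

Base: (n10, hops=0).
Iteration 1: edges from {n10} -> (n23, hops=1), (n29, hops=1).
Iteration 2: no outgoing edges from {n23,n29}; recursion stops.
SUM(hops) = 0 + 1 + 1 = 2.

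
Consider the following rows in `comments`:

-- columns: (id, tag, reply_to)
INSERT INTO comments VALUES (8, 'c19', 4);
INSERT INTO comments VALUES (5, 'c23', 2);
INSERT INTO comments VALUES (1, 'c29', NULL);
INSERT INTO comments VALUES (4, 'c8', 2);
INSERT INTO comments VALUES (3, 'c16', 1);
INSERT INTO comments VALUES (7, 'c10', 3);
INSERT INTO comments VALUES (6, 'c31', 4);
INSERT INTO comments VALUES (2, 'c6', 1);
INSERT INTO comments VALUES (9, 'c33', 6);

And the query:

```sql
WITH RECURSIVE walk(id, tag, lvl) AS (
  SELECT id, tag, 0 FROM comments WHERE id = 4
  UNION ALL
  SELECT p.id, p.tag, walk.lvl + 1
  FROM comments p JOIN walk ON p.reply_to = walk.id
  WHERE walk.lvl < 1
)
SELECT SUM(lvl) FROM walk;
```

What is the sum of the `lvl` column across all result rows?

Base: id=4 (c8) at lvl 0.
Iteration 1: rows with reply_to in {4} -> c31 (id 6, lvl 1), c19 (id 8, lvl 1).
Iteration 2: lvl < 1 fails for all current rows; recursion stops.
SUM(lvl) = 0 + 1 + 1 = 2.

2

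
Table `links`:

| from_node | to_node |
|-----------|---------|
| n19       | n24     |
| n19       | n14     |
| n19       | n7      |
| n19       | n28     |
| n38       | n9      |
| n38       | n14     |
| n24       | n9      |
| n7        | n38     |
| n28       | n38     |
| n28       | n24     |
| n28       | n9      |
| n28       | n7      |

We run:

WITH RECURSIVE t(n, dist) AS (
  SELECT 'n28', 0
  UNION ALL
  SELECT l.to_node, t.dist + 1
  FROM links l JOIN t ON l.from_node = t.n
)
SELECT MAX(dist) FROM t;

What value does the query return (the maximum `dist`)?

Base: (n28, dist=0).
Iteration 1: edges from {n28} -> (n24, dist=1), (n38, dist=1), (n7, dist=1), (n9, dist=1).
Iteration 2: edges from {n24,n38,n7,n9} -> (n14, dist=2), (n38, dist=2), (n9, dist=2) x2. [UNION ALL keeps all 4 new rows, including repeats]
Iteration 3: edges from {n14,n38,n9} -> (n14, dist=3), (n9, dist=3).
Iteration 4: no outgoing edges from {n14,n9}; recursion stops.
dist values: 0, 1, 1, 1, 1, 2, 2, 2, 2, 3, 3; the maximum is 3.

3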